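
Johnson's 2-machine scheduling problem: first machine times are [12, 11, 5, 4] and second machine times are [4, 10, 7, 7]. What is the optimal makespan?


Apply Johnson's rule:
  Group 1 (a <= b): [(4, 4, 7), (3, 5, 7)]
  Group 2 (a > b): [(2, 11, 10), (1, 12, 4)]
Optimal job order: [4, 3, 2, 1]
Schedule:
  Job 4: M1 done at 4, M2 done at 11
  Job 3: M1 done at 9, M2 done at 18
  Job 2: M1 done at 20, M2 done at 30
  Job 1: M1 done at 32, M2 done at 36
Makespan = 36

36


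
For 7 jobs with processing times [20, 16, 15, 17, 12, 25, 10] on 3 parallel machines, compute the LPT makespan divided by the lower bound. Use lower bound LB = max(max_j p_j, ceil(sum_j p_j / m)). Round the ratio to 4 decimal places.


LPT order: [25, 20, 17, 16, 15, 12, 10]
Machine loads after assignment: [37, 35, 43]
LPT makespan = 43
Lower bound = max(max_job, ceil(total/3)) = max(25, 39) = 39
Ratio = 43 / 39 = 1.1026

1.1026


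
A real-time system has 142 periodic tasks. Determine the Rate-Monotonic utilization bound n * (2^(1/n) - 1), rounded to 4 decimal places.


Compute 2^(1/142) = 1.0048932512
Subtract 1: 1.0048932512 - 1 = 0.0048932512
Multiply by n: 142 * 0.0048932512 = 0.6948416704
Round to 4 dp: 0.6948

0.6948


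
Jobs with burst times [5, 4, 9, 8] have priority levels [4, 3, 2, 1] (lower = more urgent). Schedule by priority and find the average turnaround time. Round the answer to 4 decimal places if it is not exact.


Sort by priority (ascending = highest first):
Order: [(1, 8), (2, 9), (3, 4), (4, 5)]
Completion times:
  Priority 1, burst=8, C=8
  Priority 2, burst=9, C=17
  Priority 3, burst=4, C=21
  Priority 4, burst=5, C=26
Average turnaround = 72/4 = 18.0

18.0


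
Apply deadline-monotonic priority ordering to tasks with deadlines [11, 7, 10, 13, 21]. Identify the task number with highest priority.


Sort tasks by relative deadline (ascending):
  Task 2: deadline = 7
  Task 3: deadline = 10
  Task 1: deadline = 11
  Task 4: deadline = 13
  Task 5: deadline = 21
Priority order (highest first): [2, 3, 1, 4, 5]
Highest priority task = 2

2


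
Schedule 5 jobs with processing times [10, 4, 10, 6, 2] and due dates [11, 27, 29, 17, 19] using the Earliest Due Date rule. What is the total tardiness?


Sort by due date (EDD order): [(10, 11), (6, 17), (2, 19), (4, 27), (10, 29)]
Compute completion times and tardiness:
  Job 1: p=10, d=11, C=10, tardiness=max(0,10-11)=0
  Job 2: p=6, d=17, C=16, tardiness=max(0,16-17)=0
  Job 3: p=2, d=19, C=18, tardiness=max(0,18-19)=0
  Job 4: p=4, d=27, C=22, tardiness=max(0,22-27)=0
  Job 5: p=10, d=29, C=32, tardiness=max(0,32-29)=3
Total tardiness = 3

3


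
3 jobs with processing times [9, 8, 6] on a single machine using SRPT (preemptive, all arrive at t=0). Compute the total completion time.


Since all jobs arrive at t=0, SRPT equals SPT ordering.
SPT order: [6, 8, 9]
Completion times:
  Job 1: p=6, C=6
  Job 2: p=8, C=14
  Job 3: p=9, C=23
Total completion time = 6 + 14 + 23 = 43

43


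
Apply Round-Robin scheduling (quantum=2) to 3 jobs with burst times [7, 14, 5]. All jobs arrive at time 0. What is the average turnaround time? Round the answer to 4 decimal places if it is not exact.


Time quantum = 2
Execution trace:
  J1 runs 2 units, time = 2
  J2 runs 2 units, time = 4
  J3 runs 2 units, time = 6
  J1 runs 2 units, time = 8
  J2 runs 2 units, time = 10
  J3 runs 2 units, time = 12
  J1 runs 2 units, time = 14
  J2 runs 2 units, time = 16
  J3 runs 1 units, time = 17
  J1 runs 1 units, time = 18
  J2 runs 2 units, time = 20
  J2 runs 2 units, time = 22
  J2 runs 2 units, time = 24
  J2 runs 2 units, time = 26
Finish times: [18, 26, 17]
Average turnaround = 61/3 = 20.3333

20.3333


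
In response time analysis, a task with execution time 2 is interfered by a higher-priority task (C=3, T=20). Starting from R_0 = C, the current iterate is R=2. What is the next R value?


R_next = C + ceil(R_prev / T_hp) * C_hp
ceil(2 / 20) = ceil(0.1) = 1
Interference = 1 * 3 = 3
R_next = 2 + 3 = 5

5


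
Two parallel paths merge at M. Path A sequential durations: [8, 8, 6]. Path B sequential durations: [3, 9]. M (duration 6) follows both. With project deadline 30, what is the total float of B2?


Forward pass: ES(B2) = sum of predecessors on chain B = 3
EF = ES + duration = 3 + 9 = 12
Backward pass: LF(M) = deadline = 30; LS(M) = 30 - 6 = 24
LF(B2) = LS(M) - sum(successors on chain B) = 24 - 0 = 24
LS = LF - duration = 24 - 9 = 15
Total float = LS - ES = 15 - 3 = 12

12


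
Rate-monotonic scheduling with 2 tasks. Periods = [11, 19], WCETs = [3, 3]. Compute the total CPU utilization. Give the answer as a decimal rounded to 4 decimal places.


Compute individual utilizations (exact fractions):
  Task 1: C/T = 3/11 (approx. 0.2727)
  Task 2: C/T = 3/19 (approx. 0.1579)
Total utilization U = 3/11 + 3/19 = 90/209
Rounded to 4 decimal places: U = 0.4306
RM (Liu & Layland) bound for 2 tasks = 0.828427; compare with U = 90/209 (approx. 0.430622)
U <= bound, so schedulable by RM sufficient condition.

0.4306


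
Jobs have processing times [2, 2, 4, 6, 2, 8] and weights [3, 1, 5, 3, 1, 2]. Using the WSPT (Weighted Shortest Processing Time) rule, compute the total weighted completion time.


Compute p/w ratios and sort ascending (WSPT): [(2, 3), (4, 5), (2, 1), (6, 3), (2, 1), (8, 2)]
Compute weighted completion times:
  Job (p=2,w=3): C=2, w*C=3*2=6
  Job (p=4,w=5): C=6, w*C=5*6=30
  Job (p=2,w=1): C=8, w*C=1*8=8
  Job (p=6,w=3): C=14, w*C=3*14=42
  Job (p=2,w=1): C=16, w*C=1*16=16
  Job (p=8,w=2): C=24, w*C=2*24=48
Total weighted completion time = 150

150


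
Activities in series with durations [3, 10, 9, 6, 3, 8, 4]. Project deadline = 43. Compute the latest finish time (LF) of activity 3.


LF(activity 3) = deadline - sum of successor durations
Successors: activities 4 through 7 with durations [6, 3, 8, 4]
Sum of successor durations = 21
LF = 43 - 21 = 22

22


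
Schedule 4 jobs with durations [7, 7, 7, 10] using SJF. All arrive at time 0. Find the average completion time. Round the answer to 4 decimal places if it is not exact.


SJF order (ascending): [7, 7, 7, 10]
Completion times:
  Job 1: burst=7, C=7
  Job 2: burst=7, C=14
  Job 3: burst=7, C=21
  Job 4: burst=10, C=31
Average completion = 73/4 = 18.25

18.25


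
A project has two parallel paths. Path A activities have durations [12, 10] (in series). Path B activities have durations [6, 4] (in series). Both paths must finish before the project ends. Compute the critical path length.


Path A total = 12 + 10 = 22
Path B total = 6 + 4 = 10
Critical path = longest path = max(22, 10) = 22

22


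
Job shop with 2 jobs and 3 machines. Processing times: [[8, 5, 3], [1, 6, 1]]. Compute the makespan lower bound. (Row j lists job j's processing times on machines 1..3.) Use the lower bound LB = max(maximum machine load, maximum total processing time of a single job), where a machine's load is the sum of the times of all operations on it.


Machine loads:
  Machine 1: 8 + 1 = 9
  Machine 2: 5 + 6 = 11
  Machine 3: 3 + 1 = 4
Max machine load = 11
Job totals:
  Job 1: 16
  Job 2: 8
Max job total = 16
Lower bound = max(11, 16) = 16

16


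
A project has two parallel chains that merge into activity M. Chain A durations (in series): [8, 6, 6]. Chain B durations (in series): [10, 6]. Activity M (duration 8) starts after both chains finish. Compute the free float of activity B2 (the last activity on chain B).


ES(B2) = sum of predecessors on chain B = 10
EF(B2) = ES + duration = 10 + 6 = 16
Successor of B2 is M. ES(M) = max(sum(A), sum(B)) = max(20, 16) = 20
Free float = ES(successor) - EF(current) = 20 - 16 = 4

4


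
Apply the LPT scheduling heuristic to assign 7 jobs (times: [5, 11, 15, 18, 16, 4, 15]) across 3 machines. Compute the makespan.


Sort jobs in decreasing order (LPT): [18, 16, 15, 15, 11, 5, 4]
Assign each job to the least loaded machine:
  Machine 1: jobs [18, 5, 4], load = 27
  Machine 2: jobs [16, 11], load = 27
  Machine 3: jobs [15, 15], load = 30
Makespan = max load = 30

30


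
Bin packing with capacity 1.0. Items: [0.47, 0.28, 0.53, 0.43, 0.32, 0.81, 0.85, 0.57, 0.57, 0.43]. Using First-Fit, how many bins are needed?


Place items sequentially using First-Fit:
  Item 0.47 -> new Bin 1
  Item 0.28 -> Bin 1 (now 0.75)
  Item 0.53 -> new Bin 2
  Item 0.43 -> Bin 2 (now 0.96)
  Item 0.32 -> new Bin 3
  Item 0.81 -> new Bin 4
  Item 0.85 -> new Bin 5
  Item 0.57 -> Bin 3 (now 0.89)
  Item 0.57 -> new Bin 6
  Item 0.43 -> Bin 6 (now 1.0)
Total bins used = 6

6


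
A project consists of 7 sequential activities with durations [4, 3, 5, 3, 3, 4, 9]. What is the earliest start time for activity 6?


Activity 6 starts after activities 1 through 5 complete.
Predecessor durations: [4, 3, 5, 3, 3]
ES = 4 + 3 + 5 + 3 + 3 = 18

18


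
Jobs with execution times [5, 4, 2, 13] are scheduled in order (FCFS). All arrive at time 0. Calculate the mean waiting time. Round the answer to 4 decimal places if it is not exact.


FCFS order (as given): [5, 4, 2, 13]
Waiting times:
  Job 1: wait = 0
  Job 2: wait = 5
  Job 3: wait = 9
  Job 4: wait = 11
Sum of waiting times = 25
Average waiting time = 25/4 = 6.25

6.25


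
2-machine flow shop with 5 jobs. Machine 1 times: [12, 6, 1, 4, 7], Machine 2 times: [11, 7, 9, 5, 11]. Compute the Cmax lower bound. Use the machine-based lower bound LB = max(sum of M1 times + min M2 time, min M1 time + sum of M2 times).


LB1 = sum(M1 times) + min(M2 times) = 30 + 5 = 35
LB2 = min(M1 times) + sum(M2 times) = 1 + 43 = 44
Lower bound = max(LB1, LB2) = max(35, 44) = 44

44


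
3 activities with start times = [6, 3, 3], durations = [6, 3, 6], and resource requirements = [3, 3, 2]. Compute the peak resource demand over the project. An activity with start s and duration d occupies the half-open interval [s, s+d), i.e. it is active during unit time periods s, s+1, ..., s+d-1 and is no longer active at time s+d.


Each activity i is active on [start_i, start_i + duration_i).
Compute total resource usage per time slot:
  t=0: active resources = [], total = 0
  t=1: active resources = [], total = 0
  t=2: active resources = [], total = 0
  t=3: active resources = [3, 2], total = 5
  t=4: active resources = [3, 2], total = 5
  t=5: active resources = [3, 2], total = 5
  t=6: active resources = [3, 2], total = 5
  t=7: active resources = [3, 2], total = 5
  t=8: active resources = [3, 2], total = 5
  t=9: active resources = [3], total = 3
  t=10: active resources = [3], total = 3
  t=11: active resources = [3], total = 3
Peak resource demand = 5

5


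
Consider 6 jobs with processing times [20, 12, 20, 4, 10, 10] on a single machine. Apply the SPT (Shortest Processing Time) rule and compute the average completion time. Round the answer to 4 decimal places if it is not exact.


Sort jobs by processing time (SPT order): [4, 10, 10, 12, 20, 20]
Compute completion times sequentially:
  Job 1: processing = 4, completes at 4
  Job 2: processing = 10, completes at 14
  Job 3: processing = 10, completes at 24
  Job 4: processing = 12, completes at 36
  Job 5: processing = 20, completes at 56
  Job 6: processing = 20, completes at 76
Sum of completion times = 210
Average completion time = 210/6 = 35.0

35.0


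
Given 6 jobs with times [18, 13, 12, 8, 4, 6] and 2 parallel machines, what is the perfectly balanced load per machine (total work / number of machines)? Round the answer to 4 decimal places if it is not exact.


Total processing time = 18 + 13 + 12 + 8 + 4 + 6 = 61
Number of machines = 2
Ideal balanced load = 61 / 2 = 30.5

30.5


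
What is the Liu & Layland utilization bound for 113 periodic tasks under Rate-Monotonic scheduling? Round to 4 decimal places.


Compute 2^(1/113) = 1.0061528976
Subtract 1: 1.0061528976 - 1 = 0.0061528976
Multiply by n: 113 * 0.0061528976 = 0.6952774288
Round to 4 dp: 0.6953

0.6953


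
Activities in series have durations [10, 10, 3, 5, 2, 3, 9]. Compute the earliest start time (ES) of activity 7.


Activity 7 starts after activities 1 through 6 complete.
Predecessor durations: [10, 10, 3, 5, 2, 3]
ES = 10 + 10 + 3 + 5 + 2 + 3 = 33

33


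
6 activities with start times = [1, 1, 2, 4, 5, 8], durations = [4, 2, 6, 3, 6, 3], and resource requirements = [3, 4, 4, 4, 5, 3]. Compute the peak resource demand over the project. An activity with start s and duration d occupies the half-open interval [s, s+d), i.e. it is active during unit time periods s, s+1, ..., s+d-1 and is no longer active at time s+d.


Each activity i is active on [start_i, start_i + duration_i).
Compute total resource usage per time slot:
  t=0: active resources = [], total = 0
  t=1: active resources = [3, 4], total = 7
  t=2: active resources = [3, 4, 4], total = 11
  t=3: active resources = [3, 4], total = 7
  t=4: active resources = [3, 4, 4], total = 11
  t=5: active resources = [4, 4, 5], total = 13
  t=6: active resources = [4, 4, 5], total = 13
  t=7: active resources = [4, 5], total = 9
  t=8: active resources = [5, 3], total = 8
  t=9: active resources = [5, 3], total = 8
  t=10: active resources = [5, 3], total = 8
Peak resource demand = 13

13


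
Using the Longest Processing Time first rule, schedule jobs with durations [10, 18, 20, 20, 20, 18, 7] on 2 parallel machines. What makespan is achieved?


Sort jobs in decreasing order (LPT): [20, 20, 20, 18, 18, 10, 7]
Assign each job to the least loaded machine:
  Machine 1: jobs [20, 20, 10, 7], load = 57
  Machine 2: jobs [20, 18, 18], load = 56
Makespan = max load = 57

57


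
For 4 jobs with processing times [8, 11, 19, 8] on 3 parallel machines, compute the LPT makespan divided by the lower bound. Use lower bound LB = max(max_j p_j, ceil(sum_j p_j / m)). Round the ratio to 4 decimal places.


LPT order: [19, 11, 8, 8]
Machine loads after assignment: [19, 11, 16]
LPT makespan = 19
Lower bound = max(max_job, ceil(total/3)) = max(19, 16) = 19
Ratio = 19 / 19 = 1.0

1.0


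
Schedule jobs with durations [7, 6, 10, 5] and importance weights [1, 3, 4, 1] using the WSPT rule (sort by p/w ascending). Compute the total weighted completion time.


Compute p/w ratios and sort ascending (WSPT): [(6, 3), (10, 4), (5, 1), (7, 1)]
Compute weighted completion times:
  Job (p=6,w=3): C=6, w*C=3*6=18
  Job (p=10,w=4): C=16, w*C=4*16=64
  Job (p=5,w=1): C=21, w*C=1*21=21
  Job (p=7,w=1): C=28, w*C=1*28=28
Total weighted completion time = 131

131


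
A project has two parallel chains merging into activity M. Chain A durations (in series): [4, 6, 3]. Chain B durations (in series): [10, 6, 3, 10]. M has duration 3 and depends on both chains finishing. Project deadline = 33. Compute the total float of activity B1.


Forward pass: ES(B1) = sum of predecessors on chain B = 0
EF = ES + duration = 0 + 10 = 10
Backward pass: LF(M) = deadline = 33; LS(M) = 33 - 3 = 30
LF(B1) = LS(M) - sum(successors on chain B) = 30 - 19 = 11
LS = LF - duration = 11 - 10 = 1
Total float = LS - ES = 1 - 0 = 1

1


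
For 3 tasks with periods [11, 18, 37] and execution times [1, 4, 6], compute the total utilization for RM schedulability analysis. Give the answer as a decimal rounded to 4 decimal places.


Compute individual utilizations (exact fractions):
  Task 1: C/T = 1/11 (approx. 0.0909)
  Task 2: C/T = 4/18 = 2/9 (approx. 0.2222)
  Task 3: C/T = 6/37 (approx. 0.1622)
Total utilization U = 1/11 + 2/9 + 6/37 = 1741/3663
Rounded to 4 decimal places: U = 0.4753
RM (Liu & Layland) bound for 3 tasks = 0.779763; compare with U = 1741/3663 (approx. 0.475293)
U <= bound, so schedulable by RM sufficient condition.

0.4753


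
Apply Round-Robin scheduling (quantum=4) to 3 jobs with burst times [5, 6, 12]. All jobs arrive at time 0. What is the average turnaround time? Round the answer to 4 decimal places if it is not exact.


Time quantum = 4
Execution trace:
  J1 runs 4 units, time = 4
  J2 runs 4 units, time = 8
  J3 runs 4 units, time = 12
  J1 runs 1 units, time = 13
  J2 runs 2 units, time = 15
  J3 runs 4 units, time = 19
  J3 runs 4 units, time = 23
Finish times: [13, 15, 23]
Average turnaround = 51/3 = 17.0

17.0


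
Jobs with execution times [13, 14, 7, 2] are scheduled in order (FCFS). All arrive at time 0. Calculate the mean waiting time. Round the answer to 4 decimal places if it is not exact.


FCFS order (as given): [13, 14, 7, 2]
Waiting times:
  Job 1: wait = 0
  Job 2: wait = 13
  Job 3: wait = 27
  Job 4: wait = 34
Sum of waiting times = 74
Average waiting time = 74/4 = 18.5

18.5


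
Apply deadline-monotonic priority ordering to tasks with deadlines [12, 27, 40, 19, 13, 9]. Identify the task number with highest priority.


Sort tasks by relative deadline (ascending):
  Task 6: deadline = 9
  Task 1: deadline = 12
  Task 5: deadline = 13
  Task 4: deadline = 19
  Task 2: deadline = 27
  Task 3: deadline = 40
Priority order (highest first): [6, 1, 5, 4, 2, 3]
Highest priority task = 6

6


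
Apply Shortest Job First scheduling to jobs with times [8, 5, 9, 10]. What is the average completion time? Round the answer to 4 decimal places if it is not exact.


SJF order (ascending): [5, 8, 9, 10]
Completion times:
  Job 1: burst=5, C=5
  Job 2: burst=8, C=13
  Job 3: burst=9, C=22
  Job 4: burst=10, C=32
Average completion = 72/4 = 18.0

18.0


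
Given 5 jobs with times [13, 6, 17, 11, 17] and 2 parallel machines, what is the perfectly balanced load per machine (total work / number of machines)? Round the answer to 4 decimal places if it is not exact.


Total processing time = 13 + 6 + 17 + 11 + 17 = 64
Number of machines = 2
Ideal balanced load = 64 / 2 = 32.0

32.0


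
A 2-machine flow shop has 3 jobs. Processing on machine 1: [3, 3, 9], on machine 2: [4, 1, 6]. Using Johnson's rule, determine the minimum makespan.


Apply Johnson's rule:
  Group 1 (a <= b): [(1, 3, 4)]
  Group 2 (a > b): [(3, 9, 6), (2, 3, 1)]
Optimal job order: [1, 3, 2]
Schedule:
  Job 1: M1 done at 3, M2 done at 7
  Job 3: M1 done at 12, M2 done at 18
  Job 2: M1 done at 15, M2 done at 19
Makespan = 19

19


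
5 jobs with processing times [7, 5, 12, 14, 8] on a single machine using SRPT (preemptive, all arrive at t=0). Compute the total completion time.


Since all jobs arrive at t=0, SRPT equals SPT ordering.
SPT order: [5, 7, 8, 12, 14]
Completion times:
  Job 1: p=5, C=5
  Job 2: p=7, C=12
  Job 3: p=8, C=20
  Job 4: p=12, C=32
  Job 5: p=14, C=46
Total completion time = 5 + 12 + 20 + 32 + 46 = 115

115


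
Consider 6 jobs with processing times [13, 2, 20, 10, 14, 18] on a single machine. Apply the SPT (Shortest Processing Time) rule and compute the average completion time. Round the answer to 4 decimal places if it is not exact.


Sort jobs by processing time (SPT order): [2, 10, 13, 14, 18, 20]
Compute completion times sequentially:
  Job 1: processing = 2, completes at 2
  Job 2: processing = 10, completes at 12
  Job 3: processing = 13, completes at 25
  Job 4: processing = 14, completes at 39
  Job 5: processing = 18, completes at 57
  Job 6: processing = 20, completes at 77
Sum of completion times = 212
Average completion time = 212/6 = 35.3333

35.3333


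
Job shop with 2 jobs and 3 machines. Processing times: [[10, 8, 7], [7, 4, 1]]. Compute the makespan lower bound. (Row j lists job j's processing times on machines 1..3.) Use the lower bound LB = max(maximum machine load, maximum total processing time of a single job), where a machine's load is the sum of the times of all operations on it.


Machine loads:
  Machine 1: 10 + 7 = 17
  Machine 2: 8 + 4 = 12
  Machine 3: 7 + 1 = 8
Max machine load = 17
Job totals:
  Job 1: 25
  Job 2: 12
Max job total = 25
Lower bound = max(17, 25) = 25

25


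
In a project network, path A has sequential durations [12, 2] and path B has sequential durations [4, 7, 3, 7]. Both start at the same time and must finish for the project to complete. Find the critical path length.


Path A total = 12 + 2 = 14
Path B total = 4 + 7 + 3 + 7 = 21
Critical path = longest path = max(14, 21) = 21

21


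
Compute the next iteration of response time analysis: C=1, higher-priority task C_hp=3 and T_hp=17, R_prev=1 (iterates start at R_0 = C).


R_next = C + ceil(R_prev / T_hp) * C_hp
ceil(1 / 17) = ceil(0.0588) = 1
Interference = 1 * 3 = 3
R_next = 1 + 3 = 4

4


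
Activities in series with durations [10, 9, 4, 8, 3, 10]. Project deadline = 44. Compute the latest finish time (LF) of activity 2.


LF(activity 2) = deadline - sum of successor durations
Successors: activities 3 through 6 with durations [4, 8, 3, 10]
Sum of successor durations = 25
LF = 44 - 25 = 19

19


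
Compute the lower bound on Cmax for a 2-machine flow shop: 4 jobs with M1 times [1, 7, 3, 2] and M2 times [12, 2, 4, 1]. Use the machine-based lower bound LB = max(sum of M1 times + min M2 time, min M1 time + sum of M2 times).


LB1 = sum(M1 times) + min(M2 times) = 13 + 1 = 14
LB2 = min(M1 times) + sum(M2 times) = 1 + 19 = 20
Lower bound = max(LB1, LB2) = max(14, 20) = 20

20


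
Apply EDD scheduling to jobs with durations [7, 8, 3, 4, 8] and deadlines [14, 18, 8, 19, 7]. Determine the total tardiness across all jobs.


Sort by due date (EDD order): [(8, 7), (3, 8), (7, 14), (8, 18), (4, 19)]
Compute completion times and tardiness:
  Job 1: p=8, d=7, C=8, tardiness=max(0,8-7)=1
  Job 2: p=3, d=8, C=11, tardiness=max(0,11-8)=3
  Job 3: p=7, d=14, C=18, tardiness=max(0,18-14)=4
  Job 4: p=8, d=18, C=26, tardiness=max(0,26-18)=8
  Job 5: p=4, d=19, C=30, tardiness=max(0,30-19)=11
Total tardiness = 27

27


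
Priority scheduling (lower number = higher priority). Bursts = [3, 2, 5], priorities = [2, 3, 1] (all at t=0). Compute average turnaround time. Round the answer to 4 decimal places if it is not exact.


Sort by priority (ascending = highest first):
Order: [(1, 5), (2, 3), (3, 2)]
Completion times:
  Priority 1, burst=5, C=5
  Priority 2, burst=3, C=8
  Priority 3, burst=2, C=10
Average turnaround = 23/3 = 7.6667

7.6667


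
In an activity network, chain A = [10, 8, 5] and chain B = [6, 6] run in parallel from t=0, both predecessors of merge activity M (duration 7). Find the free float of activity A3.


ES(A3) = sum of predecessors on chain A = 18
EF(A3) = ES + duration = 18 + 5 = 23
Successor of A3 is M. ES(M) = max(sum(A), sum(B)) = max(23, 12) = 23
Free float = ES(successor) - EF(current) = 23 - 23 = 0

0


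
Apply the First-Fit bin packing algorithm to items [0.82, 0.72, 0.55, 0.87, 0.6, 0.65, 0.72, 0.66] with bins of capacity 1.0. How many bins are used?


Place items sequentially using First-Fit:
  Item 0.82 -> new Bin 1
  Item 0.72 -> new Bin 2
  Item 0.55 -> new Bin 3
  Item 0.87 -> new Bin 4
  Item 0.6 -> new Bin 5
  Item 0.65 -> new Bin 6
  Item 0.72 -> new Bin 7
  Item 0.66 -> new Bin 8
Total bins used = 8

8


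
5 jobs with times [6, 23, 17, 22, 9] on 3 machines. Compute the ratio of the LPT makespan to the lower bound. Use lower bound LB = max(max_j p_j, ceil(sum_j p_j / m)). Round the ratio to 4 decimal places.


LPT order: [23, 22, 17, 9, 6]
Machine loads after assignment: [23, 28, 26]
LPT makespan = 28
Lower bound = max(max_job, ceil(total/3)) = max(23, 26) = 26
Ratio = 28 / 26 = 1.0769

1.0769


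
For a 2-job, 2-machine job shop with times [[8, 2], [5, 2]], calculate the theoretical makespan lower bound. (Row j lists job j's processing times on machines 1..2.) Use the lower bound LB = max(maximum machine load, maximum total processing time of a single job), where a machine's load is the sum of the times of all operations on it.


Machine loads:
  Machine 1: 8 + 5 = 13
  Machine 2: 2 + 2 = 4
Max machine load = 13
Job totals:
  Job 1: 10
  Job 2: 7
Max job total = 10
Lower bound = max(13, 10) = 13

13


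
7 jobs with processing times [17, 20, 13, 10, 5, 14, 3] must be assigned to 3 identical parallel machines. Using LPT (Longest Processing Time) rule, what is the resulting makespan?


Sort jobs in decreasing order (LPT): [20, 17, 14, 13, 10, 5, 3]
Assign each job to the least loaded machine:
  Machine 1: jobs [20, 5, 3], load = 28
  Machine 2: jobs [17, 10], load = 27
  Machine 3: jobs [14, 13], load = 27
Makespan = max load = 28

28


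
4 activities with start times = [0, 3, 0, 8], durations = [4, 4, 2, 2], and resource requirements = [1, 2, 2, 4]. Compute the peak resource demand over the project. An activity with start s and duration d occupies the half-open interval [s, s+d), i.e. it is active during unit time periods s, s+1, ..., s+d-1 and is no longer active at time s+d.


Each activity i is active on [start_i, start_i + duration_i).
Compute total resource usage per time slot:
  t=0: active resources = [1, 2], total = 3
  t=1: active resources = [1, 2], total = 3
  t=2: active resources = [1], total = 1
  t=3: active resources = [1, 2], total = 3
  t=4: active resources = [2], total = 2
  t=5: active resources = [2], total = 2
  t=6: active resources = [2], total = 2
  t=7: active resources = [], total = 0
  t=8: active resources = [4], total = 4
  t=9: active resources = [4], total = 4
Peak resource demand = 4

4


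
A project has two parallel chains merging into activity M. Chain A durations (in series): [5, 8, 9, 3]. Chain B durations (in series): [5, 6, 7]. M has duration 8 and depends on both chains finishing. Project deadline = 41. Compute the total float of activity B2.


Forward pass: ES(B2) = sum of predecessors on chain B = 5
EF = ES + duration = 5 + 6 = 11
Backward pass: LF(M) = deadline = 41; LS(M) = 41 - 8 = 33
LF(B2) = LS(M) - sum(successors on chain B) = 33 - 7 = 26
LS = LF - duration = 26 - 6 = 20
Total float = LS - ES = 20 - 5 = 15

15


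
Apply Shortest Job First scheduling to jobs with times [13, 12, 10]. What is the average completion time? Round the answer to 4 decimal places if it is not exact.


SJF order (ascending): [10, 12, 13]
Completion times:
  Job 1: burst=10, C=10
  Job 2: burst=12, C=22
  Job 3: burst=13, C=35
Average completion = 67/3 = 22.3333

22.3333


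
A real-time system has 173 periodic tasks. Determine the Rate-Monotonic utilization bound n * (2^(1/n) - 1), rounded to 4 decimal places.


Compute 2^(1/173) = 1.0040146684
Subtract 1: 1.0040146684 - 1 = 0.0040146684
Multiply by n: 173 * 0.0040146684 = 0.6945376332
Round to 4 dp: 0.6945

0.6945


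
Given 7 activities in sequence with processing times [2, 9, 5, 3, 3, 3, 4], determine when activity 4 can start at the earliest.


Activity 4 starts after activities 1 through 3 complete.
Predecessor durations: [2, 9, 5]
ES = 2 + 9 + 5 = 16

16


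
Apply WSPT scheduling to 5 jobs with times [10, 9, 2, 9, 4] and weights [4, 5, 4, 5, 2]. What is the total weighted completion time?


Compute p/w ratios and sort ascending (WSPT): [(2, 4), (9, 5), (9, 5), (4, 2), (10, 4)]
Compute weighted completion times:
  Job (p=2,w=4): C=2, w*C=4*2=8
  Job (p=9,w=5): C=11, w*C=5*11=55
  Job (p=9,w=5): C=20, w*C=5*20=100
  Job (p=4,w=2): C=24, w*C=2*24=48
  Job (p=10,w=4): C=34, w*C=4*34=136
Total weighted completion time = 347

347


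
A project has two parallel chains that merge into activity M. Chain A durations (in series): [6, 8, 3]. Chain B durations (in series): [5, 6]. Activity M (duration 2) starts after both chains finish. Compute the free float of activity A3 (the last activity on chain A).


ES(A3) = sum of predecessors on chain A = 14
EF(A3) = ES + duration = 14 + 3 = 17
Successor of A3 is M. ES(M) = max(sum(A), sum(B)) = max(17, 11) = 17
Free float = ES(successor) - EF(current) = 17 - 17 = 0

0


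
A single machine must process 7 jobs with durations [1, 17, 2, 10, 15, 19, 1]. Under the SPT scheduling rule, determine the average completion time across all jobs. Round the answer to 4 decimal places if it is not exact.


Sort jobs by processing time (SPT order): [1, 1, 2, 10, 15, 17, 19]
Compute completion times sequentially:
  Job 1: processing = 1, completes at 1
  Job 2: processing = 1, completes at 2
  Job 3: processing = 2, completes at 4
  Job 4: processing = 10, completes at 14
  Job 5: processing = 15, completes at 29
  Job 6: processing = 17, completes at 46
  Job 7: processing = 19, completes at 65
Sum of completion times = 161
Average completion time = 161/7 = 23.0

23.0


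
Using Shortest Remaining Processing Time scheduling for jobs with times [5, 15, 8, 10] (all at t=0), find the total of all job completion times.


Since all jobs arrive at t=0, SRPT equals SPT ordering.
SPT order: [5, 8, 10, 15]
Completion times:
  Job 1: p=5, C=5
  Job 2: p=8, C=13
  Job 3: p=10, C=23
  Job 4: p=15, C=38
Total completion time = 5 + 13 + 23 + 38 = 79

79


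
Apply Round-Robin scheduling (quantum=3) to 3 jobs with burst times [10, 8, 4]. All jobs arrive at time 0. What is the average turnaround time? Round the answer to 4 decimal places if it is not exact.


Time quantum = 3
Execution trace:
  J1 runs 3 units, time = 3
  J2 runs 3 units, time = 6
  J3 runs 3 units, time = 9
  J1 runs 3 units, time = 12
  J2 runs 3 units, time = 15
  J3 runs 1 units, time = 16
  J1 runs 3 units, time = 19
  J2 runs 2 units, time = 21
  J1 runs 1 units, time = 22
Finish times: [22, 21, 16]
Average turnaround = 59/3 = 19.6667

19.6667


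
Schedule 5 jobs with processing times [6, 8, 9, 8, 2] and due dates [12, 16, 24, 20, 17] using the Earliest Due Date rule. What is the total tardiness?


Sort by due date (EDD order): [(6, 12), (8, 16), (2, 17), (8, 20), (9, 24)]
Compute completion times and tardiness:
  Job 1: p=6, d=12, C=6, tardiness=max(0,6-12)=0
  Job 2: p=8, d=16, C=14, tardiness=max(0,14-16)=0
  Job 3: p=2, d=17, C=16, tardiness=max(0,16-17)=0
  Job 4: p=8, d=20, C=24, tardiness=max(0,24-20)=4
  Job 5: p=9, d=24, C=33, tardiness=max(0,33-24)=9
Total tardiness = 13

13


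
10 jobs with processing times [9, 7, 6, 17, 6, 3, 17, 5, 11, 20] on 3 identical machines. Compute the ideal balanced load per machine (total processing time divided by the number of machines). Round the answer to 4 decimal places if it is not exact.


Total processing time = 9 + 7 + 6 + 17 + 6 + 3 + 17 + 5 + 11 + 20 = 101
Number of machines = 3
Ideal balanced load = 101 / 3 = 33.6667

33.6667


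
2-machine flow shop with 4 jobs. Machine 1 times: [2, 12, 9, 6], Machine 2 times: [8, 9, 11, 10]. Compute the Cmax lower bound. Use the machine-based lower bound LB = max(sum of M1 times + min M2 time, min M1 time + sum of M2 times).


LB1 = sum(M1 times) + min(M2 times) = 29 + 8 = 37
LB2 = min(M1 times) + sum(M2 times) = 2 + 38 = 40
Lower bound = max(LB1, LB2) = max(37, 40) = 40

40


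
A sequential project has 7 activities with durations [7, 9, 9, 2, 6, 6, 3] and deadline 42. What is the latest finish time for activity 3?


LF(activity 3) = deadline - sum of successor durations
Successors: activities 4 through 7 with durations [2, 6, 6, 3]
Sum of successor durations = 17
LF = 42 - 17 = 25

25


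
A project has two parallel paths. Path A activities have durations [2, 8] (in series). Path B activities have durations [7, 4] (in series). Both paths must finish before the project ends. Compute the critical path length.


Path A total = 2 + 8 = 10
Path B total = 7 + 4 = 11
Critical path = longest path = max(10, 11) = 11

11


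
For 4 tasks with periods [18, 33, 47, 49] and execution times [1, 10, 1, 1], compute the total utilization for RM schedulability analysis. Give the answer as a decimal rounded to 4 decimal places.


Compute individual utilizations (exact fractions):
  Task 1: C/T = 1/18 (approx. 0.0556)
  Task 2: C/T = 10/33 (approx. 0.303)
  Task 3: C/T = 1/47 (approx. 0.0213)
  Task 4: C/T = 1/49 (approx. 0.0204)
Total utilization U = 1/18 + 10/33 + 1/47 + 1/49 = 182521/455994
Rounded to 4 decimal places: U = 0.4003
RM (Liu & Layland) bound for 4 tasks = 0.756828; compare with U = 182521/455994 (approx. 0.400271)
U <= bound, so schedulable by RM sufficient condition.

0.4003


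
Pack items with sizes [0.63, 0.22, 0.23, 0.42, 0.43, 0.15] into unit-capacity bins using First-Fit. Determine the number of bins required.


Place items sequentially using First-Fit:
  Item 0.63 -> new Bin 1
  Item 0.22 -> Bin 1 (now 0.85)
  Item 0.23 -> new Bin 2
  Item 0.42 -> Bin 2 (now 0.65)
  Item 0.43 -> new Bin 3
  Item 0.15 -> Bin 1 (now 1.0)
Total bins used = 3

3


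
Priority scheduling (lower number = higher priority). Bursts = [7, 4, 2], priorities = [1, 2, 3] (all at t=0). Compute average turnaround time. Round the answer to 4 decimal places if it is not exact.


Sort by priority (ascending = highest first):
Order: [(1, 7), (2, 4), (3, 2)]
Completion times:
  Priority 1, burst=7, C=7
  Priority 2, burst=4, C=11
  Priority 3, burst=2, C=13
Average turnaround = 31/3 = 10.3333

10.3333


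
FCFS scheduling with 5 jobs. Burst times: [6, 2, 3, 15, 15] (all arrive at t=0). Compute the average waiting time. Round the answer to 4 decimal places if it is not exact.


FCFS order (as given): [6, 2, 3, 15, 15]
Waiting times:
  Job 1: wait = 0
  Job 2: wait = 6
  Job 3: wait = 8
  Job 4: wait = 11
  Job 5: wait = 26
Sum of waiting times = 51
Average waiting time = 51/5 = 10.2

10.2


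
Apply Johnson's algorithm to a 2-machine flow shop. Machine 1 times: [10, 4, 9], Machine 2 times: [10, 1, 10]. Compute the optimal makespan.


Apply Johnson's rule:
  Group 1 (a <= b): [(3, 9, 10), (1, 10, 10)]
  Group 2 (a > b): [(2, 4, 1)]
Optimal job order: [3, 1, 2]
Schedule:
  Job 3: M1 done at 9, M2 done at 19
  Job 1: M1 done at 19, M2 done at 29
  Job 2: M1 done at 23, M2 done at 30
Makespan = 30

30


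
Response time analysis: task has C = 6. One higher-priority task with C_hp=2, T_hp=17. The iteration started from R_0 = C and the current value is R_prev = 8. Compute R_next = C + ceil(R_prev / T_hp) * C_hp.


R_next = C + ceil(R_prev / T_hp) * C_hp
ceil(8 / 17) = ceil(0.4706) = 1
Interference = 1 * 2 = 2
R_next = 6 + 2 = 8
R_next = R_prev, so the iteration has converged (response time = 8).

8


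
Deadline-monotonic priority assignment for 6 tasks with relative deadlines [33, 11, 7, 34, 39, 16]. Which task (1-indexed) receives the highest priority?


Sort tasks by relative deadline (ascending):
  Task 3: deadline = 7
  Task 2: deadline = 11
  Task 6: deadline = 16
  Task 1: deadline = 33
  Task 4: deadline = 34
  Task 5: deadline = 39
Priority order (highest first): [3, 2, 6, 1, 4, 5]
Highest priority task = 3

3


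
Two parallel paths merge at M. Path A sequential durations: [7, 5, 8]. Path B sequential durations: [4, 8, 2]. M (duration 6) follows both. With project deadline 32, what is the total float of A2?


Forward pass: ES(A2) = sum of predecessors on chain A = 7
EF = ES + duration = 7 + 5 = 12
Backward pass: LF(M) = deadline = 32; LS(M) = 32 - 6 = 26
LF(A2) = LS(M) - sum(successors on chain A) = 26 - 8 = 18
LS = LF - duration = 18 - 5 = 13
Total float = LS - ES = 13 - 7 = 6

6


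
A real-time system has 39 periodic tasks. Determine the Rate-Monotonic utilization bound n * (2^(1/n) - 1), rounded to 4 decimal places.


Compute 2^(1/39) = 1.0179318843
Subtract 1: 1.0179318843 - 1 = 0.0179318843
Multiply by n: 39 * 0.0179318843 = 0.6993434877
Round to 4 dp: 0.6993

0.6993


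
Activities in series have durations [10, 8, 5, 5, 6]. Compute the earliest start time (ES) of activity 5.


Activity 5 starts after activities 1 through 4 complete.
Predecessor durations: [10, 8, 5, 5]
ES = 10 + 8 + 5 + 5 = 28

28


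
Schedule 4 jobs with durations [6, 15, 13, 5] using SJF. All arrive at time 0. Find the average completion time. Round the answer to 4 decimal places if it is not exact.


SJF order (ascending): [5, 6, 13, 15]
Completion times:
  Job 1: burst=5, C=5
  Job 2: burst=6, C=11
  Job 3: burst=13, C=24
  Job 4: burst=15, C=39
Average completion = 79/4 = 19.75

19.75


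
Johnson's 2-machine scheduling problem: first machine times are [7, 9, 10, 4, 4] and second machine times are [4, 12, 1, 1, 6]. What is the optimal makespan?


Apply Johnson's rule:
  Group 1 (a <= b): [(5, 4, 6), (2, 9, 12)]
  Group 2 (a > b): [(1, 7, 4), (3, 10, 1), (4, 4, 1)]
Optimal job order: [5, 2, 1, 3, 4]
Schedule:
  Job 5: M1 done at 4, M2 done at 10
  Job 2: M1 done at 13, M2 done at 25
  Job 1: M1 done at 20, M2 done at 29
  Job 3: M1 done at 30, M2 done at 31
  Job 4: M1 done at 34, M2 done at 35
Makespan = 35

35


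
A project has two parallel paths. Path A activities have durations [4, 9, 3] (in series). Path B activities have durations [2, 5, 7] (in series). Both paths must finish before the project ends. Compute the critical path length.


Path A total = 4 + 9 + 3 = 16
Path B total = 2 + 5 + 7 = 14
Critical path = longest path = max(16, 14) = 16

16


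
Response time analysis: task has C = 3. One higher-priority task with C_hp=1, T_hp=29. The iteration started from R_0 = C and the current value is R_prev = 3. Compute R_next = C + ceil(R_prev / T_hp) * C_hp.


R_next = C + ceil(R_prev / T_hp) * C_hp
ceil(3 / 29) = ceil(0.1034) = 1
Interference = 1 * 1 = 1
R_next = 3 + 1 = 4

4


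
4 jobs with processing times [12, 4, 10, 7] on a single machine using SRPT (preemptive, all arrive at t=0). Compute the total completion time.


Since all jobs arrive at t=0, SRPT equals SPT ordering.
SPT order: [4, 7, 10, 12]
Completion times:
  Job 1: p=4, C=4
  Job 2: p=7, C=11
  Job 3: p=10, C=21
  Job 4: p=12, C=33
Total completion time = 4 + 11 + 21 + 33 = 69

69


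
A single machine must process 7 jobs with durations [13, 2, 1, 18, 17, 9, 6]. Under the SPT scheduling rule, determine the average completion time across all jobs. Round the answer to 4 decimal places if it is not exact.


Sort jobs by processing time (SPT order): [1, 2, 6, 9, 13, 17, 18]
Compute completion times sequentially:
  Job 1: processing = 1, completes at 1
  Job 2: processing = 2, completes at 3
  Job 3: processing = 6, completes at 9
  Job 4: processing = 9, completes at 18
  Job 5: processing = 13, completes at 31
  Job 6: processing = 17, completes at 48
  Job 7: processing = 18, completes at 66
Sum of completion times = 176
Average completion time = 176/7 = 25.1429

25.1429


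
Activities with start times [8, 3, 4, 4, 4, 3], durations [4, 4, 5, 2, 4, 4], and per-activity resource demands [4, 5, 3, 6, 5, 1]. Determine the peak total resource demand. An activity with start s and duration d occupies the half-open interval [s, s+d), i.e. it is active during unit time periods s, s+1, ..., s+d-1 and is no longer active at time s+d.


Each activity i is active on [start_i, start_i + duration_i).
Compute total resource usage per time slot:
  t=0: active resources = [], total = 0
  t=1: active resources = [], total = 0
  t=2: active resources = [], total = 0
  t=3: active resources = [5, 1], total = 6
  t=4: active resources = [5, 3, 6, 5, 1], total = 20
  t=5: active resources = [5, 3, 6, 5, 1], total = 20
  t=6: active resources = [5, 3, 5, 1], total = 14
  t=7: active resources = [3, 5], total = 8
  t=8: active resources = [4, 3], total = 7
  t=9: active resources = [4], total = 4
  t=10: active resources = [4], total = 4
  t=11: active resources = [4], total = 4
Peak resource demand = 20

20


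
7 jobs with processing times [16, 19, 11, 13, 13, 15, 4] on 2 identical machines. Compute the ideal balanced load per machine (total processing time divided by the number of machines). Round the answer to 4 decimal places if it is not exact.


Total processing time = 16 + 19 + 11 + 13 + 13 + 15 + 4 = 91
Number of machines = 2
Ideal balanced load = 91 / 2 = 45.5

45.5


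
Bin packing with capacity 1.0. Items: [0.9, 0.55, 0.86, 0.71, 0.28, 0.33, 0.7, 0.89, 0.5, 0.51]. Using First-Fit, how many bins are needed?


Place items sequentially using First-Fit:
  Item 0.9 -> new Bin 1
  Item 0.55 -> new Bin 2
  Item 0.86 -> new Bin 3
  Item 0.71 -> new Bin 4
  Item 0.28 -> Bin 2 (now 0.83)
  Item 0.33 -> new Bin 5
  Item 0.7 -> new Bin 6
  Item 0.89 -> new Bin 7
  Item 0.5 -> Bin 5 (now 0.83)
  Item 0.51 -> new Bin 8
Total bins used = 8

8


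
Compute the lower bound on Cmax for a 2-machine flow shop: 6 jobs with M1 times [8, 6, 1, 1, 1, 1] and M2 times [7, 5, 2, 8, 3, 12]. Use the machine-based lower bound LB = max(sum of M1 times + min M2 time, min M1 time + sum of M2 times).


LB1 = sum(M1 times) + min(M2 times) = 18 + 2 = 20
LB2 = min(M1 times) + sum(M2 times) = 1 + 37 = 38
Lower bound = max(LB1, LB2) = max(20, 38) = 38

38
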